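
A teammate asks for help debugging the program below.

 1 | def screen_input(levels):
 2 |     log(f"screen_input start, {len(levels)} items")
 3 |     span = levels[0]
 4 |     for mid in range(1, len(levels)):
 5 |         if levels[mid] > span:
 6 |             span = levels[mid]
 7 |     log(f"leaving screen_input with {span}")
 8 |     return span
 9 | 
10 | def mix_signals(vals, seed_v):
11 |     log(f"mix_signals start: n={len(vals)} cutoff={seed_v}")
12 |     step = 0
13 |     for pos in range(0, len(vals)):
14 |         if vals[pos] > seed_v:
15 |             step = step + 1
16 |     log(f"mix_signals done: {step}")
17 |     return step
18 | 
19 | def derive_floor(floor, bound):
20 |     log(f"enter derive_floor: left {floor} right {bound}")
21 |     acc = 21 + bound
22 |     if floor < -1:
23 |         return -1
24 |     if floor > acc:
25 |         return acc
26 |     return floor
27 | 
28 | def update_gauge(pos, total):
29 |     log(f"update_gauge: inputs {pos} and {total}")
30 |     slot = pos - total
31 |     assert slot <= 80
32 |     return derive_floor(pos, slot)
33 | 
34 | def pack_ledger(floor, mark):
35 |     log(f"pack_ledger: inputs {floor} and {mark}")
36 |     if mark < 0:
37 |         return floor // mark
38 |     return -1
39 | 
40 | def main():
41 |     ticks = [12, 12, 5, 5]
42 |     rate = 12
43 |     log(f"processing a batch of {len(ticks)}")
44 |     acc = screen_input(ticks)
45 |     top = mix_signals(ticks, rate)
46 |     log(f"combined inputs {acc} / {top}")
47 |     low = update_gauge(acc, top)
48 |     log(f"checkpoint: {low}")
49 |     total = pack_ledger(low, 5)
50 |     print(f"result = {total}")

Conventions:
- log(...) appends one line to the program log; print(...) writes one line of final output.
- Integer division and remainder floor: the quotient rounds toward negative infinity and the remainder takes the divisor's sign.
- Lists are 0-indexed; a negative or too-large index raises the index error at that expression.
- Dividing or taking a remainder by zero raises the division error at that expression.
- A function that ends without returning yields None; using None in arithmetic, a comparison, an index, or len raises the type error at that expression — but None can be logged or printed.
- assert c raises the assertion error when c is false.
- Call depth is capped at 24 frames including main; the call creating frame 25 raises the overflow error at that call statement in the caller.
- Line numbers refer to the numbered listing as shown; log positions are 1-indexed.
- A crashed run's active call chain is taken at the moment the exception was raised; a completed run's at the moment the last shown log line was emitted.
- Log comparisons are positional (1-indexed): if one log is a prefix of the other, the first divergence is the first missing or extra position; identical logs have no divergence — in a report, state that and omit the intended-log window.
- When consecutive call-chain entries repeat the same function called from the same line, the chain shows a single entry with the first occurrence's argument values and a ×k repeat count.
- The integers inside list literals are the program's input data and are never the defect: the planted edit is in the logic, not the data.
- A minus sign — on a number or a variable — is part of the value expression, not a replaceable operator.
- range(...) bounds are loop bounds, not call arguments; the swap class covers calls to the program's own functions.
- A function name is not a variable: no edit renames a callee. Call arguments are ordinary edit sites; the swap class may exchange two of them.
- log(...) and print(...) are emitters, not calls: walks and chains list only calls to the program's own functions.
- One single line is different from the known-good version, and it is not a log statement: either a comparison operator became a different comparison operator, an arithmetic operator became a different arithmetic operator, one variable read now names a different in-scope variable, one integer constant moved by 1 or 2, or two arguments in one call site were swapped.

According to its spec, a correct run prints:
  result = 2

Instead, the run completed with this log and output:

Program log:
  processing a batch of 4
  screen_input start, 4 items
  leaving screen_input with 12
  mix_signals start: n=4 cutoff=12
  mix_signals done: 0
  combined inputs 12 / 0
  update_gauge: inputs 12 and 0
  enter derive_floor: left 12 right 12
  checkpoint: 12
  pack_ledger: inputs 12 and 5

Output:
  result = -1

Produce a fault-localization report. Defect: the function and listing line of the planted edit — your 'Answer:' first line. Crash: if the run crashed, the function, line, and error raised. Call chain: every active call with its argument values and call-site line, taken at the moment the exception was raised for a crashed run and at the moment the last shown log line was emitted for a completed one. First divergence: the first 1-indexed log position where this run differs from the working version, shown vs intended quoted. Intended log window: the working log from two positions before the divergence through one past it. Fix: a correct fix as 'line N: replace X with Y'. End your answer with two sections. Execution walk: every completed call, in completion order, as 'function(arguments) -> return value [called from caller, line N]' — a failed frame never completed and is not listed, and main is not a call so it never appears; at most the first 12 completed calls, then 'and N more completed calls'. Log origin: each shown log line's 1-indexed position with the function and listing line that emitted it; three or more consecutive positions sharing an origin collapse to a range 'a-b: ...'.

Answer: the defect is in pack_ledger at line 36.
The tell: The two runs log identically and part ways only at the printed values.
Call chain: main -> pack_ledger(12, 5) (called at line 49).
First divergence: there is none — every log position agrees.
Execution walk:
  screen_input([12, 12, 5, 5]) -> 12  [called from main, line 44]
  mix_signals([12, 12, 5, 5], 12) -> 0  [called from main, line 45]
  derive_floor(12, 12) -> 12  [called from update_gauge, line 32]
  update_gauge(12, 0) -> 12  [called from main, line 47]
  pack_ledger(12, 5) -> -1  [called from main, line 49]
Log origin:
  1 — main, line 43
  2 — screen_input, line 2
  3 — screen_input, line 7
  4 — mix_signals, line 11
  5 — mix_signals, line 16
  6 — main, line 46
  7 — update_gauge, line 29
  8 — derive_floor, line 20
  9 — main, line 48
  10 — pack_ledger, line 35
A correct fix: line 36: replace `<` with `!=`.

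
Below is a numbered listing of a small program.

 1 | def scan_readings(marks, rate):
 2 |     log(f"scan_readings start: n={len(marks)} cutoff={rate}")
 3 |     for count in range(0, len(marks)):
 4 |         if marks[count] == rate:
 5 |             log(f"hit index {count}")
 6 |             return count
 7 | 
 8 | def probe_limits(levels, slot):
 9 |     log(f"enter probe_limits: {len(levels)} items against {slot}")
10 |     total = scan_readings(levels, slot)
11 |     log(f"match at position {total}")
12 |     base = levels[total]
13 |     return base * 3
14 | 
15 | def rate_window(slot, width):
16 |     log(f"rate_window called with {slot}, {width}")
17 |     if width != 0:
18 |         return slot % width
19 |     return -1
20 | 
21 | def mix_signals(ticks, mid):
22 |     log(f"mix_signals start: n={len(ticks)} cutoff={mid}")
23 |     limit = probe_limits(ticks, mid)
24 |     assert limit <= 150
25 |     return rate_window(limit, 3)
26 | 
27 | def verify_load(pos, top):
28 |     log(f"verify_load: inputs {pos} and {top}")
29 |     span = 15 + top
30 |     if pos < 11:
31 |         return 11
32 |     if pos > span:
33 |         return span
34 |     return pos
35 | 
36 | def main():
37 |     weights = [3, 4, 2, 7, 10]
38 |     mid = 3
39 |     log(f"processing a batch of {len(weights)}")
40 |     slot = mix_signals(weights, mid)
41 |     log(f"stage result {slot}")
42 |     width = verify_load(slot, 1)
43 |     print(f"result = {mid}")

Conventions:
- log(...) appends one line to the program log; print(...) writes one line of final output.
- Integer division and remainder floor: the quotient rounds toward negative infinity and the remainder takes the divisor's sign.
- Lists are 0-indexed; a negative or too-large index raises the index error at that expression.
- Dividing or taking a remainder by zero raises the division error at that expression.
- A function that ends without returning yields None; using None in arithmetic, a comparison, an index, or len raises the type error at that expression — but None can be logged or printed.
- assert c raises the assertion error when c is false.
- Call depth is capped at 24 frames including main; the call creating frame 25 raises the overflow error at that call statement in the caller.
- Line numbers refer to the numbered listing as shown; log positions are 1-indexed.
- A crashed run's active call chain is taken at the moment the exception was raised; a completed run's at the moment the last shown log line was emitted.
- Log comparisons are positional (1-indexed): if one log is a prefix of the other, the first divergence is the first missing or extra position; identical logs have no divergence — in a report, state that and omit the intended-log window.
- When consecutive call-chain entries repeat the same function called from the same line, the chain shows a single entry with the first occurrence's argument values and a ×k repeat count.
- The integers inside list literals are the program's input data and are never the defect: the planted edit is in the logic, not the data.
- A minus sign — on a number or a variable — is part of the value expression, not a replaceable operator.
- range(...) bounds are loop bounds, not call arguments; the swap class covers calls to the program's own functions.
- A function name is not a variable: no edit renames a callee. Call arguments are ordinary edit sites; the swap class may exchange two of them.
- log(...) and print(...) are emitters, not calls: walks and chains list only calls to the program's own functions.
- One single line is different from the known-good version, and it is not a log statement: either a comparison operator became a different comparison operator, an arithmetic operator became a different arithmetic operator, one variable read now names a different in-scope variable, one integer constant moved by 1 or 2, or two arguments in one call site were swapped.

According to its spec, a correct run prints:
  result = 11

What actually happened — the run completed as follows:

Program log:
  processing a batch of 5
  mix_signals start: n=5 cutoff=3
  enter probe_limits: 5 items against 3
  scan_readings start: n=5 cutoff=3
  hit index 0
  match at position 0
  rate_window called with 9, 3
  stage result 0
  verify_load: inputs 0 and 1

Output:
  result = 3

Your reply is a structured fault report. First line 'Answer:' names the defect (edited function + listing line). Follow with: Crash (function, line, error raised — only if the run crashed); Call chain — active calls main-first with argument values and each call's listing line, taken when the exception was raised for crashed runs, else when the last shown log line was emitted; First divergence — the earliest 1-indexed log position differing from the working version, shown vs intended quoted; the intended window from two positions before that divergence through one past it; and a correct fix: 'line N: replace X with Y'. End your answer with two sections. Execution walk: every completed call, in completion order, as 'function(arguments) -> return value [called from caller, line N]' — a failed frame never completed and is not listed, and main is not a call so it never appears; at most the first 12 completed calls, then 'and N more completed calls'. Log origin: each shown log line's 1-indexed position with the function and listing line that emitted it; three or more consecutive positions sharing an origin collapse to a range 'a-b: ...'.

Answer: the defect is in main at line 43.
Core observation: No log line changed; the fault shows up purely in the output.
Call chain: main -> verify_load(0, 1) (called at line 42).
First divergence: none; the two logs match at every position.
Execution walk:
  scan_readings([3, 4, 2, 7, 10], 3) -> 0  [called from probe_limits, line 10]
  probe_limits([3, 4, 2, 7, 10], 3) -> 9  [called from mix_signals, line 23]
  rate_window(9, 3) -> 0  [called from mix_signals, line 25]
  mix_signals([3, 4, 2, 7, 10], 3) -> 0  [called from main, line 40]
  verify_load(0, 1) -> 11  [called from main, line 42]
Origin of each log line:
  1: from main, line 39
  2: from mix_signals, line 22
  3: from probe_limits, line 9
  4: from scan_readings, line 2
  5: from scan_readings, line 5
  6: from probe_limits, line 11
  7: from rate_window, line 16
  8: from main, line 41
  9: from verify_load, line 28
A correct fix: line 43: replace `mid` with `width`.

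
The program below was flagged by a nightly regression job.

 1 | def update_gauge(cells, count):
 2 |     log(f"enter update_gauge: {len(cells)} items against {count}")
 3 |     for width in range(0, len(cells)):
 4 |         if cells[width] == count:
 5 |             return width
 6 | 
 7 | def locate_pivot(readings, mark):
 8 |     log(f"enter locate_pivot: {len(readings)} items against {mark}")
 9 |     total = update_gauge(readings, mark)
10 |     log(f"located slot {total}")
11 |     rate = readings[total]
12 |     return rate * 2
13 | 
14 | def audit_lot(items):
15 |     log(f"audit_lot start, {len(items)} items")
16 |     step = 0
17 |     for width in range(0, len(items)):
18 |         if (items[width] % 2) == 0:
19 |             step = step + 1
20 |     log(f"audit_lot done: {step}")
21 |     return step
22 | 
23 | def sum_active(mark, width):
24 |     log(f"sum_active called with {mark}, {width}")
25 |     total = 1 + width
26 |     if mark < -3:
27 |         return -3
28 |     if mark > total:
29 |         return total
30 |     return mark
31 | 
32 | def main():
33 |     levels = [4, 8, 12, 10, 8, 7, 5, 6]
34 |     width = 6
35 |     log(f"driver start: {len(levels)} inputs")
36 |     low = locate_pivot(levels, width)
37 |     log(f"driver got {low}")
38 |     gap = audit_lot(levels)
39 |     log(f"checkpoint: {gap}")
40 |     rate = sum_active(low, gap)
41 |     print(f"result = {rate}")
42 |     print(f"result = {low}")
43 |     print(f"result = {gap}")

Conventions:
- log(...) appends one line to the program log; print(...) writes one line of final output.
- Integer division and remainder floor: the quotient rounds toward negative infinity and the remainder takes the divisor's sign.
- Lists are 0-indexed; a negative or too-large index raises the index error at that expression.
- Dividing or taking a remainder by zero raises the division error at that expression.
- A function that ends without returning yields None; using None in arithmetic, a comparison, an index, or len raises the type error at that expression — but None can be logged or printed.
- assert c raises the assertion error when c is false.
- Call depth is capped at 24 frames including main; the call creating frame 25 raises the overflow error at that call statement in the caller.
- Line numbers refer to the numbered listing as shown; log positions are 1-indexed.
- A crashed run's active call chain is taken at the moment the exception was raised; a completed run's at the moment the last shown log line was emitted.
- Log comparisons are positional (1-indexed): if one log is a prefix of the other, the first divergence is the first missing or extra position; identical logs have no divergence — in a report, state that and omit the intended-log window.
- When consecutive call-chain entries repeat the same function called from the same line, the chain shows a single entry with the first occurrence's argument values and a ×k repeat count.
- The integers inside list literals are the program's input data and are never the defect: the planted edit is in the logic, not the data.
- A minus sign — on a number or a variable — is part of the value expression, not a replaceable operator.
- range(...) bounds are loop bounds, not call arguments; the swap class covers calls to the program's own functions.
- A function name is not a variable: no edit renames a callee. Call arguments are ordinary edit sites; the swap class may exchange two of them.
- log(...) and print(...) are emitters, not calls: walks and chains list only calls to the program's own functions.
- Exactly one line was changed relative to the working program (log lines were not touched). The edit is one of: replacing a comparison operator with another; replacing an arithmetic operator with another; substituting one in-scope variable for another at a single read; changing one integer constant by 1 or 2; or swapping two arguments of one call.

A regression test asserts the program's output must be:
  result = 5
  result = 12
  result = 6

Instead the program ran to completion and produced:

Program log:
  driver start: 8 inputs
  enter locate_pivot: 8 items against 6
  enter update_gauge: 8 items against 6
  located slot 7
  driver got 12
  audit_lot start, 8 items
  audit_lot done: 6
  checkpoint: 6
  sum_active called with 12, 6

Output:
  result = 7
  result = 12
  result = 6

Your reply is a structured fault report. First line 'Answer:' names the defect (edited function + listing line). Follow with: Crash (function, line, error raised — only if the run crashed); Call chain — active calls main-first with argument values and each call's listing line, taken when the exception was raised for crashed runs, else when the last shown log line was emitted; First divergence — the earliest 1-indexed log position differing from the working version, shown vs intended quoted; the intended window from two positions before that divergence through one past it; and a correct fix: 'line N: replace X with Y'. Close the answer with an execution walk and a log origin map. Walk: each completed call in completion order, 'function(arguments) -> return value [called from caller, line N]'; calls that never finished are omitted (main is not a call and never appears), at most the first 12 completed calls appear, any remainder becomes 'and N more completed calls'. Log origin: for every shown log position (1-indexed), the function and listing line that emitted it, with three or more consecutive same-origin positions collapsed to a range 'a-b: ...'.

Answer: the defect is in sum_active at line 25.
Key observation: Log streams are identical — the defect surfaces only in the printed output.
Call chain: main -> sum_active(12, 6) (called at line 40).
First divergence: none; the two logs match at every position.
Execution walk:
  update_gauge([4, 8, 12, 10, 8, 7, 5, 6], 6) -> 7  [called from locate_pivot, line 9]
  locate_pivot([4, 8, 12, 10, 8, 7, 5, 6], 6) -> 12  [called from main, line 36]
  audit_lot([4, 8, 12, 10, 8, 7, 5, 6]) -> 6  [called from main, line 38]
  sum_active(12, 6) -> 7  [called from main, line 40]
Log origin:
  1 — main, line 35
  2 — locate_pivot, line 8
  3 — update_gauge, line 2
  4 — locate_pivot, line 10
  5 — main, line 37
  6 — audit_lot, line 15
  7 — audit_lot, line 20
  8 — main, line 39
  9 — sum_active, line 24
A correct fix: line 25: replace `1` with `-1`.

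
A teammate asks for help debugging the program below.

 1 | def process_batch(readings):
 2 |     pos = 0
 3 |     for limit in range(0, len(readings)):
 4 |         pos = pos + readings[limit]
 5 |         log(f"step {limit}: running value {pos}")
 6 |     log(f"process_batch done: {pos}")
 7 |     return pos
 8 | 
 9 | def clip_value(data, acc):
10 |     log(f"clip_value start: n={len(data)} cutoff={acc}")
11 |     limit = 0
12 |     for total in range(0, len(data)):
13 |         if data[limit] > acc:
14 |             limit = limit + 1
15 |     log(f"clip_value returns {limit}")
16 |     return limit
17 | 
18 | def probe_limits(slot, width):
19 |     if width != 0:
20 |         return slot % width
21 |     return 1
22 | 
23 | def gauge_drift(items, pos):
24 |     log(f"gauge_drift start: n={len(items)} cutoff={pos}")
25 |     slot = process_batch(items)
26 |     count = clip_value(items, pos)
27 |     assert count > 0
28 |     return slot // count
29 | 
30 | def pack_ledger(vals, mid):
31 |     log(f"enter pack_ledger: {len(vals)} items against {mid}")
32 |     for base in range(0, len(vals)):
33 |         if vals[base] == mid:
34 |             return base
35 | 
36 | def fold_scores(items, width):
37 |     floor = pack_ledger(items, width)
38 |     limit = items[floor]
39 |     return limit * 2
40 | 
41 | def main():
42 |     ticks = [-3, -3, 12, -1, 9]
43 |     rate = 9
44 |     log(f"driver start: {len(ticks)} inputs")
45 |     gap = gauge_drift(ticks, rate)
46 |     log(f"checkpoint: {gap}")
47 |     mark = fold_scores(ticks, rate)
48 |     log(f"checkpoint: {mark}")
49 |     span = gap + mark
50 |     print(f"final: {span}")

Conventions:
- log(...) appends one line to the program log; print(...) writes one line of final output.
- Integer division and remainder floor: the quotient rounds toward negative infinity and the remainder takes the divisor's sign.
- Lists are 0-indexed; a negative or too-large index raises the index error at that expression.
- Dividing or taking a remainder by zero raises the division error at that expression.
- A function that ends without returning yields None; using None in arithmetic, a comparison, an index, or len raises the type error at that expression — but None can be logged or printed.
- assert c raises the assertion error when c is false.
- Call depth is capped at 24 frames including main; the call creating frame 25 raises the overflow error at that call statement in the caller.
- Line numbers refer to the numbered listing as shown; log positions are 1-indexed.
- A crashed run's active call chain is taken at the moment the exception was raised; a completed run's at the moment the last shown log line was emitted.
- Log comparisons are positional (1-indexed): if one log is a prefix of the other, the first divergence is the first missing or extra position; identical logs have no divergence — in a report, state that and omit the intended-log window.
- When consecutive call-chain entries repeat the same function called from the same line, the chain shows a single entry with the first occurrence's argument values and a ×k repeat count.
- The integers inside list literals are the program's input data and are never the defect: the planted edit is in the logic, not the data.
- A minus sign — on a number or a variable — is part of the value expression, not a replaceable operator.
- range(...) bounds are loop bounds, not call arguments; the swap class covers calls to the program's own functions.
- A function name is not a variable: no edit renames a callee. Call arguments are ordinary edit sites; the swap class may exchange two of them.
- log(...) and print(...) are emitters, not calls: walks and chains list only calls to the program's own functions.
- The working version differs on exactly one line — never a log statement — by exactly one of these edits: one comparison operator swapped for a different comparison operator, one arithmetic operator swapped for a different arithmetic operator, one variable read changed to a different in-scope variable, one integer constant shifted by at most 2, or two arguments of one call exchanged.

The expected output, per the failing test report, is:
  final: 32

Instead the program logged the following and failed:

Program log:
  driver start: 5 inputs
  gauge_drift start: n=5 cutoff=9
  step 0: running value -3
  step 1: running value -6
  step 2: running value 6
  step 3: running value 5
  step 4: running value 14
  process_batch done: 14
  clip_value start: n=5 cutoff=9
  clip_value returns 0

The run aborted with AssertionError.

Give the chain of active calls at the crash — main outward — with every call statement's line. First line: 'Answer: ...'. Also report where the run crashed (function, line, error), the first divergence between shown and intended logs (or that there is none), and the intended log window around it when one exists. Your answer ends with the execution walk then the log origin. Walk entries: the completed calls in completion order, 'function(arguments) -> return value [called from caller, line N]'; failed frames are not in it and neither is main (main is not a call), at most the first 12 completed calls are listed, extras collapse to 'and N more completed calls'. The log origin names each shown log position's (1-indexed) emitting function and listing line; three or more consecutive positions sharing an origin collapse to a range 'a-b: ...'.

Answer: main -> gauge_drift (called at line 45).
The tell: Everything matches until log position 10, which reads 'clip_value returns 0' in place of 'clip_value returns 1'.
Crash: gauge_drift, line 27, AssertionError.
First divergence: position 10 — shown 'clip_value returns 0', intended 'clip_value returns 1'.
Intended log window:
  8: process_batch done: 14
  9: clip_value start: n=5 cutoff=9
  10: clip_value returns 1
  11: checkpoint: 14
Execution walk:
  process_batch([-3, -3, 12, -1, 9]) -> 14  [called from gauge_drift, line 25]
  clip_value([-3, -3, 12, -1, 9], 9) -> 0  [called from gauge_drift, line 26]
Log line origins:
  1 — main, line 44
  2 — gauge_drift, line 24
  3-7 — process_batch, line 5
  8 — process_batch, line 6
  9 — clip_value, line 10
  10 — clip_value, line 15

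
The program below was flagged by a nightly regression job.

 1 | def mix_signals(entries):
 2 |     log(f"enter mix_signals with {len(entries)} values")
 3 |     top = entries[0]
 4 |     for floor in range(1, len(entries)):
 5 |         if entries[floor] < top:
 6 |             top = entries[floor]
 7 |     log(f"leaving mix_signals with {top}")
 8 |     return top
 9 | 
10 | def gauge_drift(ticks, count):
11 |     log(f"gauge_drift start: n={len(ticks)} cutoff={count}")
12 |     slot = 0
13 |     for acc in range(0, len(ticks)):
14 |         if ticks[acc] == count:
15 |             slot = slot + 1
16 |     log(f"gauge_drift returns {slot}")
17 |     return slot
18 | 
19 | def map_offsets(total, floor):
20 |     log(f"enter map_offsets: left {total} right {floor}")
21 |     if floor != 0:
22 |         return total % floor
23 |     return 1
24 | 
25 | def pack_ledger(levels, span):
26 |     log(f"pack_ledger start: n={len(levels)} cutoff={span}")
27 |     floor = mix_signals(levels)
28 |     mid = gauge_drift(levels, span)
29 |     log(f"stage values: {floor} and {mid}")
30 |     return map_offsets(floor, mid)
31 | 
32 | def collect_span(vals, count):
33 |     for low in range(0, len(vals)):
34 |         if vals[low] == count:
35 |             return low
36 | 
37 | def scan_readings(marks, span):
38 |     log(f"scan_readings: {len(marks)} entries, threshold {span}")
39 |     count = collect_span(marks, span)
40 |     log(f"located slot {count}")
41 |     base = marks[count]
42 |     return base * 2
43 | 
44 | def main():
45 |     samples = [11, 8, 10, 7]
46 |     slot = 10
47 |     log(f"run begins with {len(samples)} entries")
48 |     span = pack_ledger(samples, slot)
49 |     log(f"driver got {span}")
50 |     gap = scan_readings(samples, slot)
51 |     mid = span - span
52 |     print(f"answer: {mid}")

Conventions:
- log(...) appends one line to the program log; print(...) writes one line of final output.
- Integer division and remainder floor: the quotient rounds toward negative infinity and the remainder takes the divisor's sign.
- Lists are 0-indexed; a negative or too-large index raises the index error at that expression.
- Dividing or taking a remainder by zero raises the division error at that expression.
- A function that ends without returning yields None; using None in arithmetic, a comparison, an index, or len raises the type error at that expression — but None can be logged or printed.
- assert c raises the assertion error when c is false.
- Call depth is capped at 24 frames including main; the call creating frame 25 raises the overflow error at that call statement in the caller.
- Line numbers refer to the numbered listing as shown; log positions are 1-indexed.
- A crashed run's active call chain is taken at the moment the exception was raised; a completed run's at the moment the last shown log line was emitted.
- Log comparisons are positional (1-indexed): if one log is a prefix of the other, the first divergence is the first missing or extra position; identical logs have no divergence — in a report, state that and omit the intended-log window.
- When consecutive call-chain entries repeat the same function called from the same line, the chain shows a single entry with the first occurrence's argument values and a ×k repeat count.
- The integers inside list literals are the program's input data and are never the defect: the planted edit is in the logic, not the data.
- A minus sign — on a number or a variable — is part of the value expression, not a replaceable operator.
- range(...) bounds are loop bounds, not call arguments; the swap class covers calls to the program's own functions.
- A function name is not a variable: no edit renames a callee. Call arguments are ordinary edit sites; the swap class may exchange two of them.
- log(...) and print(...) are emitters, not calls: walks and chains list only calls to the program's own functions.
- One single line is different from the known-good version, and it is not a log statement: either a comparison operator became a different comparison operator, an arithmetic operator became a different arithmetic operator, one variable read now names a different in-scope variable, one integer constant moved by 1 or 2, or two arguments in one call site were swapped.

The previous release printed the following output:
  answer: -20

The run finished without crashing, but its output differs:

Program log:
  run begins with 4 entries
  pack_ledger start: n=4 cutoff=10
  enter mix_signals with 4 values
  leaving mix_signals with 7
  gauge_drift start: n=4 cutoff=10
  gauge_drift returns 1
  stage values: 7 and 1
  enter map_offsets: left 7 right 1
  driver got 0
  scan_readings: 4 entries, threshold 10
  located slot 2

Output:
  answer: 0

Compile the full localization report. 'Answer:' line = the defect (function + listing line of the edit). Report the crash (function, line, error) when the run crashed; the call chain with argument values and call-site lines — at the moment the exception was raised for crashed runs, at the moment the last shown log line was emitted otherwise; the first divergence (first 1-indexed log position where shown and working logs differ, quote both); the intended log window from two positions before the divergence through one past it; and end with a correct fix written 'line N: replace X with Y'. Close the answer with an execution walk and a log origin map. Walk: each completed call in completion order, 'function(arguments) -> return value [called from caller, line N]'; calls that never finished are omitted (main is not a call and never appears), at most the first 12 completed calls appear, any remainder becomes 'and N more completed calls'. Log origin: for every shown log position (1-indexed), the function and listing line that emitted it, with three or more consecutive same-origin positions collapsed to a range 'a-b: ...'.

Answer: the defect is in main at line 51.
Key observation: No log line changed; the fault shows up purely in the output.
Call chain: main -> scan_readings([11, 8, 10, 7], 10) (called at line 50).
First divergence: none — the logs agree in full.
Execution walk:
  mix_signals([11, 8, 10, 7]) -> 7  [called from pack_ledger, line 27]
  gauge_drift([11, 8, 10, 7], 10) -> 1  [called from pack_ledger, line 28]
  map_offsets(7, 1) -> 0  [called from pack_ledger, line 30]
  pack_ledger([11, 8, 10, 7], 10) -> 0  [called from main, line 48]
  collect_span([11, 8, 10, 7], 10) -> 2  [called from scan_readings, line 39]
  scan_readings([11, 8, 10, 7], 10) -> 20  [called from main, line 50]
Log line origins:
  1: from main, line 47
  2: from pack_ledger, line 26
  3: from mix_signals, line 2
  4: from mix_signals, line 7
  5: from gauge_drift, line 11
  6: from gauge_drift, line 16
  7: from pack_ledger, line 29
  8: from map_offsets, line 20
  9: from main, line 49
  10: from scan_readings, line 38
  11: from scan_readings, line 40
A correct fix: line 51: replace `span - span` with `span - gap`.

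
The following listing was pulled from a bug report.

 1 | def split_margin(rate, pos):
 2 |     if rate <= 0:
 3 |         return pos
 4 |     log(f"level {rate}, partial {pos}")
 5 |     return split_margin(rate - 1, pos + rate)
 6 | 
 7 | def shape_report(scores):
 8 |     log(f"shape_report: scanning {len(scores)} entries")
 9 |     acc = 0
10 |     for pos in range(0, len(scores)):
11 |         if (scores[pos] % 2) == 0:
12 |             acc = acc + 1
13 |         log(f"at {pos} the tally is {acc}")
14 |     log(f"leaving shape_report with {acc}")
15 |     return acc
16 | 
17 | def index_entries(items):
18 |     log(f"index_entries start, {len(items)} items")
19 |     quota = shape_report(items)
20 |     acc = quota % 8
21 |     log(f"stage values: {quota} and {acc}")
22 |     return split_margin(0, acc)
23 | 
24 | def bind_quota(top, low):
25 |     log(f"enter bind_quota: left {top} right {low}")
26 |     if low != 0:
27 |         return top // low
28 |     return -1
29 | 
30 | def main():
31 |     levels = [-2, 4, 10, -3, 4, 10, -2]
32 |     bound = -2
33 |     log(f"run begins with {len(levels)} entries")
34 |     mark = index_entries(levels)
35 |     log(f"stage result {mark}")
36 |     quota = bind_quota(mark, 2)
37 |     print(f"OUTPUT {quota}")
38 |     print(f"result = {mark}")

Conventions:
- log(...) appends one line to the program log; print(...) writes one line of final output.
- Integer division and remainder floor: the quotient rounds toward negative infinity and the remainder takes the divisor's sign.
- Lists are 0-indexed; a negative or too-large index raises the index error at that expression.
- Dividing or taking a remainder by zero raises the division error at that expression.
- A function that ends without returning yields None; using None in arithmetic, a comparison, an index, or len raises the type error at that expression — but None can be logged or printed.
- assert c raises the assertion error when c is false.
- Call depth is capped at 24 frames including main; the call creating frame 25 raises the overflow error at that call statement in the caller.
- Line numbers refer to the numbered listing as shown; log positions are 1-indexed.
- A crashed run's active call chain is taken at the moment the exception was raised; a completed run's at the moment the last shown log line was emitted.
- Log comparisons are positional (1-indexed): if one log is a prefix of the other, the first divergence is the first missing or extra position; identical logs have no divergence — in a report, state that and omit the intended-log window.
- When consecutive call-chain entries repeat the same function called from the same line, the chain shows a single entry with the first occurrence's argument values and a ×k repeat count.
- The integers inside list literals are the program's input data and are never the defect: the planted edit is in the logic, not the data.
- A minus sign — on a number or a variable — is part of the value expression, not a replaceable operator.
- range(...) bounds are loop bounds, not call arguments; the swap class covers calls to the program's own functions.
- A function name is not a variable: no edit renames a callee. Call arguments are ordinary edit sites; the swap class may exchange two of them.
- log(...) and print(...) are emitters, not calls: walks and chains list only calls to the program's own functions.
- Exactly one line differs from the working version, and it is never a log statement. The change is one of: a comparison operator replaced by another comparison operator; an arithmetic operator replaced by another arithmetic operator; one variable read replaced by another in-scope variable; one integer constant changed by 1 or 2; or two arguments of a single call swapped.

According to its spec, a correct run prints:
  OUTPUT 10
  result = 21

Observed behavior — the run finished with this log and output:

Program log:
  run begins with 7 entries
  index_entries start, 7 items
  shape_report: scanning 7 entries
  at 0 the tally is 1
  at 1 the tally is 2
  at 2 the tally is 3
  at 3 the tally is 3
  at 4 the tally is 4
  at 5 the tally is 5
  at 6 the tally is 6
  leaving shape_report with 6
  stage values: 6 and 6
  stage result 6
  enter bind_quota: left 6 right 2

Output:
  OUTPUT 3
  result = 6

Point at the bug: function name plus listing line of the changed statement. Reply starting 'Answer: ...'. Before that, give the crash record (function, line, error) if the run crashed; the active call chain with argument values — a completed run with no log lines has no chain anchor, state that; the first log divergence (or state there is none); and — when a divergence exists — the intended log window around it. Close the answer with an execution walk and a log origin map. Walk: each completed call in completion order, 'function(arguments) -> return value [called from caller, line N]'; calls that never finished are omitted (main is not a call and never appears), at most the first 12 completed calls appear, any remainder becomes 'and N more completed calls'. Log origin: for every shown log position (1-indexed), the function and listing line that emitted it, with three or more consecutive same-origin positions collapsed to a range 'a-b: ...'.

Answer: the defect is in index_entries at line 22.
Key fact: The earliest visible damage is log position 13 — 'stage result 6' rather than the intended 'level 6, partial 0'.
Call chain: main -> bind_quota(6, 2) (called at line 36).
First divergence: at position 13 the run shows 'stage result 6' where the working version logs 'level 6, partial 0'.
Intended log window:
  11: leaving shape_report with 6
  12: stage values: 6 and 6
  13: level 6, partial 0
  14: level 5, partial 6
Execution walk:
  shape_report([-2, 4, 10, -3, 4, 10, -2]) -> 6  [called from index_entries, line 19]
  split_margin(0, 6) -> 6  [called from index_entries, line 22]
  index_entries([-2, 4, 10, -3, 4, 10, -2]) -> 6  [called from main, line 34]
  bind_quota(6, 2) -> 3  [called from main, line 36]
Origin of each log line:
  1 — main, line 33
  2 — index_entries, line 18
  3 — shape_report, line 8
  4-10 — shape_report, line 13
  11 — shape_report, line 14
  12 — index_entries, line 21
  13 — main, line 35
  14 — bind_quota, line 25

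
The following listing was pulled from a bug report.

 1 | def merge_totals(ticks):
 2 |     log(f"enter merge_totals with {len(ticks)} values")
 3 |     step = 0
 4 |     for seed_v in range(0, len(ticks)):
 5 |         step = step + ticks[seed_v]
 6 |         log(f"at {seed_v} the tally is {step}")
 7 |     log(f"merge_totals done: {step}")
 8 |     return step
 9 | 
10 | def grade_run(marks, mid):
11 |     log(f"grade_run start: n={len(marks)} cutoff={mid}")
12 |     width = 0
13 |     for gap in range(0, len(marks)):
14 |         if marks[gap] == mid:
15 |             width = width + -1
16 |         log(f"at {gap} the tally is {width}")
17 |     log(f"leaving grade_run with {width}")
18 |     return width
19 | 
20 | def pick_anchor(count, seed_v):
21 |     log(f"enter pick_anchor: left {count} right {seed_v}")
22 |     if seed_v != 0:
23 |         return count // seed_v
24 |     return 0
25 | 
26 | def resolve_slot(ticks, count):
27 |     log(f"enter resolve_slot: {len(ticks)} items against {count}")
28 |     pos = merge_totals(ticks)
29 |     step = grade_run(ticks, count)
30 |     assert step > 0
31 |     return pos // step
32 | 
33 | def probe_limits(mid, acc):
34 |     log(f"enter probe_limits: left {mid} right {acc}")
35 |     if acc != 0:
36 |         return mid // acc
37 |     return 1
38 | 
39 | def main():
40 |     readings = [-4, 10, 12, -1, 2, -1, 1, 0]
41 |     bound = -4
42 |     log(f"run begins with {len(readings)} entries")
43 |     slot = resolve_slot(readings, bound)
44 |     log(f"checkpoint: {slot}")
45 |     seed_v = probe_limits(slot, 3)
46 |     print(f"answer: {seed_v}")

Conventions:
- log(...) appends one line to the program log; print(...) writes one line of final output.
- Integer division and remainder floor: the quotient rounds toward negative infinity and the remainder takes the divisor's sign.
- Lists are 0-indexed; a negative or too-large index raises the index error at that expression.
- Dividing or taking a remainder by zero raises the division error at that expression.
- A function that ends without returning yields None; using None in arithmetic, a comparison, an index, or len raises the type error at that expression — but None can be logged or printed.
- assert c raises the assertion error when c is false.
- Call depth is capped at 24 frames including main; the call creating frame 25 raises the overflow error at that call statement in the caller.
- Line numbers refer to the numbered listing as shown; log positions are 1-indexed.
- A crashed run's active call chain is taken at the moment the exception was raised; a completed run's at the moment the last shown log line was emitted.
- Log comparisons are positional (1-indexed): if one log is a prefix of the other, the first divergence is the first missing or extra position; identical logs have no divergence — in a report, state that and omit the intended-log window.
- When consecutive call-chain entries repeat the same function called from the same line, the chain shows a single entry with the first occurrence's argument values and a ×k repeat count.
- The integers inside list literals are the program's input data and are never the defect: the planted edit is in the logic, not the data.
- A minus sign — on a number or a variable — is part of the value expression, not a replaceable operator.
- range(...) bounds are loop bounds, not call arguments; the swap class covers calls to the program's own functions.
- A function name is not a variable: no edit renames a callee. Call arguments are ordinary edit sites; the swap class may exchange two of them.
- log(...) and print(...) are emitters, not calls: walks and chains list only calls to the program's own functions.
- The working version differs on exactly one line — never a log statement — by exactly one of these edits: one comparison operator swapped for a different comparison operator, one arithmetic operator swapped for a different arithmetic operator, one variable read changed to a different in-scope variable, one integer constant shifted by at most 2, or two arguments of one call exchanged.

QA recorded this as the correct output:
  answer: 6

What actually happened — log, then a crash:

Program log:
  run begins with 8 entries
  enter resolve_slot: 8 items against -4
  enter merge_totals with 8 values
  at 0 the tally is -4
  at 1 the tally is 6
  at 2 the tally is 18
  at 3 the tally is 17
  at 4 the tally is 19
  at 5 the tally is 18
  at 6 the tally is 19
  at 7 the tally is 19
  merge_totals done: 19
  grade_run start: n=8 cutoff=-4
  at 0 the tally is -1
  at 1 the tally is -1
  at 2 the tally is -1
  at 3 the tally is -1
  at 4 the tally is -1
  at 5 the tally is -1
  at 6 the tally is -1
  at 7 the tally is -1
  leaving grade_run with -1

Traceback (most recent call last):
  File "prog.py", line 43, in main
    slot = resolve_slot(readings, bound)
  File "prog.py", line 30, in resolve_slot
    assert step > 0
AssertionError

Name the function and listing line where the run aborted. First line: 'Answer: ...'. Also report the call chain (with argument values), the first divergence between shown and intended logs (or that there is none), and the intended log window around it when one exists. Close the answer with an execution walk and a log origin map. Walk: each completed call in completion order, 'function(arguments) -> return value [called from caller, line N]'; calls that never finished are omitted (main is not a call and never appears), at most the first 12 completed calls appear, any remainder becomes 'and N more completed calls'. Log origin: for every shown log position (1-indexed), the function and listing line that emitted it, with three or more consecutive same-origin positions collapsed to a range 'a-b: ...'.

Answer: the error was raised in resolve_slot, line 30.
Key fact: The log first diverges at position 14: the faulty run prints 'at 0 the tally is -1' where the working version prints 'at 0 the tally is 1'.
Call chain: main -> resolve_slot([-4, 10, 12, -1, 2, -1, 1, 0], -4) (called at line 43).
First divergence: position 14 — the shown line 'at 0 the tally is -1' should read 'at 0 the tally is 1'.
Intended log window:
  12: merge_totals done: 19
  13: grade_run start: n=8 cutoff=-4
  14: at 0 the tally is 1
  15: at 1 the tally is 1
Execution walk:
  merge_totals([-4, 10, 12, -1, 2, -1, 1, 0]) -> 19  [called from resolve_slot, line 28]
  grade_run([-4, 10, 12, -1, 2, -1, 1, 0], -4) -> -1  [called from resolve_slot, line 29]
Origin of each log line:
  1: from main, line 42
  2: from resolve_slot, line 27
  3: from merge_totals, line 2
  4-11: from merge_totals, line 6
  12: from merge_totals, line 7
  13: from grade_run, line 11
  14-21: from grade_run, line 16
  22: from grade_run, line 17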